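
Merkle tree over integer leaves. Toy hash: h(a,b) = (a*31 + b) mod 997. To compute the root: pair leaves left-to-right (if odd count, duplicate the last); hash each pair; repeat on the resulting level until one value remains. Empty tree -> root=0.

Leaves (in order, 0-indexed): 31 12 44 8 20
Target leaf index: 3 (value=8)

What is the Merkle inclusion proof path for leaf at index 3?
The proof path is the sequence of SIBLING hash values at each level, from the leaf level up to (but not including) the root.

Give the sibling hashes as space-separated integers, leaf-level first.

Answer: 44 973 540

Derivation:
L0 (leaves): [31, 12, 44, 8, 20], target index=3
L1: h(31,12)=(31*31+12)%997=973 [pair 0] h(44,8)=(44*31+8)%997=375 [pair 1] h(20,20)=(20*31+20)%997=640 [pair 2] -> [973, 375, 640]
  Sibling for proof at L0: 44
L2: h(973,375)=(973*31+375)%997=628 [pair 0] h(640,640)=(640*31+640)%997=540 [pair 1] -> [628, 540]
  Sibling for proof at L1: 973
L3: h(628,540)=(628*31+540)%997=68 [pair 0] -> [68]
  Sibling for proof at L2: 540
Root: 68
Proof path (sibling hashes from leaf to root): [44, 973, 540]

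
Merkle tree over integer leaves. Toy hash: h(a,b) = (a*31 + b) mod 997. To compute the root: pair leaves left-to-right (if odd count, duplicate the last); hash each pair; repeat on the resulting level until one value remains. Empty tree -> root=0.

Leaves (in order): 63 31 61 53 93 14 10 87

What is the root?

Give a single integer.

L0: [63, 31, 61, 53, 93, 14, 10, 87]
L1: h(63,31)=(63*31+31)%997=987 h(61,53)=(61*31+53)%997=947 h(93,14)=(93*31+14)%997=903 h(10,87)=(10*31+87)%997=397 -> [987, 947, 903, 397]
L2: h(987,947)=(987*31+947)%997=637 h(903,397)=(903*31+397)%997=474 -> [637, 474]
L3: h(637,474)=(637*31+474)%997=281 -> [281]

Answer: 281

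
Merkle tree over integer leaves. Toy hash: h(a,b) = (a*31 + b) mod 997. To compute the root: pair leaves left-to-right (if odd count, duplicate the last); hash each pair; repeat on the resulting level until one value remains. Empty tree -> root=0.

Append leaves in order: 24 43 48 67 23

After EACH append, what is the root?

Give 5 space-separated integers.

After append 24 (leaves=[24]):
  L0: [24]
  root=24
After append 43 (leaves=[24, 43]):
  L0: [24, 43]
  L1: h(24,43)=(24*31+43)%997=787 -> [787]
  root=787
After append 48 (leaves=[24, 43, 48]):
  L0: [24, 43, 48]
  L1: h(24,43)=(24*31+43)%997=787 h(48,48)=(48*31+48)%997=539 -> [787, 539]
  L2: h(787,539)=(787*31+539)%997=11 -> [11]
  root=11
After append 67 (leaves=[24, 43, 48, 67]):
  L0: [24, 43, 48, 67]
  L1: h(24,43)=(24*31+43)%997=787 h(48,67)=(48*31+67)%997=558 -> [787, 558]
  L2: h(787,558)=(787*31+558)%997=30 -> [30]
  root=30
After append 23 (leaves=[24, 43, 48, 67, 23]):
  L0: [24, 43, 48, 67, 23]
  L1: h(24,43)=(24*31+43)%997=787 h(48,67)=(48*31+67)%997=558 h(23,23)=(23*31+23)%997=736 -> [787, 558, 736]
  L2: h(787,558)=(787*31+558)%997=30 h(736,736)=(736*31+736)%997=621 -> [30, 621]
  L3: h(30,621)=(30*31+621)%997=554 -> [554]
  root=554

Answer: 24 787 11 30 554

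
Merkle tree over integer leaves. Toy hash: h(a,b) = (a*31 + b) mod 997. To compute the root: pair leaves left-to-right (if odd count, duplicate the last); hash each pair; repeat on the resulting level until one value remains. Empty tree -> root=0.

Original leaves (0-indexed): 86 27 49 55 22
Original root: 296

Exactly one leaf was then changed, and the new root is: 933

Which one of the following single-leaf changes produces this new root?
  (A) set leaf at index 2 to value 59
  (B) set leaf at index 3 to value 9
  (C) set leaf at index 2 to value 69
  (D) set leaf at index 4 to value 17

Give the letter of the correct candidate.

Original leaves: [86, 27, 49, 55, 22]
Target new root: 933
Try each candidate change and compute the resulting root:
Candidate A: set leaf[2] = 59 -> leaves = [86, 27, 59, 55, 22]
  L0: [86, 27, 59, 55, 22]
  L1: h(86,27)=(86*31+27)%997=699 h(59,55)=(59*31+55)%997=887 h(22,22)=(22*31+22)%997=704 -> [699, 887, 704]
  L2: h(699,887)=(699*31+887)%997=622 h(704,704)=(704*31+704)%997=594 -> [622, 594]
  L3: h(622,594)=(622*31+594)%997=933 -> [933]
  root = 933 == target 933  ** MATCH **
Candidate B: set leaf[3] = 9 -> leaves = [86, 27, 49, 9, 22]
  L0: [86, 27, 49, 9, 22]
  L1: h(86,27)=(86*31+27)%997=699 h(49,9)=(49*31+9)%997=531 h(22,22)=(22*31+22)%997=704 -> [699, 531, 704]
  L2: h(699,531)=(699*31+531)%997=266 h(704,704)=(704*31+704)%997=594 -> [266, 594]
  L3: h(266,594)=(266*31+594)%997=864 -> [864]
  root = 864 != target 933
Candidate C: set leaf[2] = 69 -> leaves = [86, 27, 69, 55, 22]
  L0: [86, 27, 69, 55, 22]
  L1: h(86,27)=(86*31+27)%997=699 h(69,55)=(69*31+55)%997=200 h(22,22)=(22*31+22)%997=704 -> [699, 200, 704]
  L2: h(699,200)=(699*31+200)%997=932 h(704,704)=(704*31+704)%997=594 -> [932, 594]
  L3: h(932,594)=(932*31+594)%997=573 -> [573]
  root = 573 != target 933
Candidate D: set leaf[4] = 17 -> leaves = [86, 27, 49, 55, 17]
  L0: [86, 27, 49, 55, 17]
  L1: h(86,27)=(86*31+27)%997=699 h(49,55)=(49*31+55)%997=577 h(17,17)=(17*31+17)%997=544 -> [699, 577, 544]
  L2: h(699,577)=(699*31+577)%997=312 h(544,544)=(544*31+544)%997=459 -> [312, 459]
  L3: h(312,459)=(312*31+459)%997=161 -> [161]
  root = 161 != target 933
Candidate A produces the target root.

Answer: A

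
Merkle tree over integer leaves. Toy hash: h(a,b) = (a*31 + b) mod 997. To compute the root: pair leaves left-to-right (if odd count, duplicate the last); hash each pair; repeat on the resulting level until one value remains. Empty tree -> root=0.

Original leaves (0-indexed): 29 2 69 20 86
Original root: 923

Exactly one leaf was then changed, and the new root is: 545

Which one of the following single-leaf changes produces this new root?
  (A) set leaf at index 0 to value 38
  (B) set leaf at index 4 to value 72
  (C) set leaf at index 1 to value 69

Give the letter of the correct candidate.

Answer: B

Derivation:
Original leaves: [29, 2, 69, 20, 86]
Target new root: 545
Try each candidate change and compute the resulting root:
Candidate A: set leaf[0] = 38 -> leaves = [38, 2, 69, 20, 86]
  L0: [38, 2, 69, 20, 86]
  L1: h(38,2)=(38*31+2)%997=183 h(69,20)=(69*31+20)%997=165 h(86,86)=(86*31+86)%997=758 -> [183, 165, 758]
  L2: h(183,165)=(183*31+165)%997=853 h(758,758)=(758*31+758)%997=328 -> [853, 328]
  L3: h(853,328)=(853*31+328)%997=849 -> [849]
  root = 849 != target 545
Candidate B: set leaf[4] = 72 -> leaves = [29, 2, 69, 20, 72]
  L0: [29, 2, 69, 20, 72]
  L1: h(29,2)=(29*31+2)%997=901 h(69,20)=(69*31+20)%997=165 h(72,72)=(72*31+72)%997=310 -> [901, 165, 310]
  L2: h(901,165)=(901*31+165)%997=180 h(310,310)=(310*31+310)%997=947 -> [180, 947]
  L3: h(180,947)=(180*31+947)%997=545 -> [545]
  root = 545 == target 545  ** MATCH **
Candidate C: set leaf[1] = 69 -> leaves = [29, 69, 69, 20, 86]
  L0: [29, 69, 69, 20, 86]
  L1: h(29,69)=(29*31+69)%997=968 h(69,20)=(69*31+20)%997=165 h(86,86)=(86*31+86)%997=758 -> [968, 165, 758]
  L2: h(968,165)=(968*31+165)%997=263 h(758,758)=(758*31+758)%997=328 -> [263, 328]
  L3: h(263,328)=(263*31+328)%997=505 -> [505]
  root = 505 != target 545
Candidate B produces the target root.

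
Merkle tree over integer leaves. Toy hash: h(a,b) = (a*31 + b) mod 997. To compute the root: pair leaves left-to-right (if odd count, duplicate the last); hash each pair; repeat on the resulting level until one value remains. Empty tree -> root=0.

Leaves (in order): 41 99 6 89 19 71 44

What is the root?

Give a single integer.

Answer: 16

Derivation:
L0: [41, 99, 6, 89, 19, 71, 44]
L1: h(41,99)=(41*31+99)%997=373 h(6,89)=(6*31+89)%997=275 h(19,71)=(19*31+71)%997=660 h(44,44)=(44*31+44)%997=411 -> [373, 275, 660, 411]
L2: h(373,275)=(373*31+275)%997=871 h(660,411)=(660*31+411)%997=931 -> [871, 931]
L3: h(871,931)=(871*31+931)%997=16 -> [16]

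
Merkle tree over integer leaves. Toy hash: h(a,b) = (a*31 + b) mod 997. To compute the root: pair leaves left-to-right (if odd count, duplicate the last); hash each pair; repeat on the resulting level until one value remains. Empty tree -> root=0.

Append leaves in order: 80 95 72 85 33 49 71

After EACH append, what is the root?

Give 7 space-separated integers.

Answer: 80 581 375 388 955 470 673

Derivation:
After append 80 (leaves=[80]):
  L0: [80]
  root=80
After append 95 (leaves=[80, 95]):
  L0: [80, 95]
  L1: h(80,95)=(80*31+95)%997=581 -> [581]
  root=581
After append 72 (leaves=[80, 95, 72]):
  L0: [80, 95, 72]
  L1: h(80,95)=(80*31+95)%997=581 h(72,72)=(72*31+72)%997=310 -> [581, 310]
  L2: h(581,310)=(581*31+310)%997=375 -> [375]
  root=375
After append 85 (leaves=[80, 95, 72, 85]):
  L0: [80, 95, 72, 85]
  L1: h(80,95)=(80*31+95)%997=581 h(72,85)=(72*31+85)%997=323 -> [581, 323]
  L2: h(581,323)=(581*31+323)%997=388 -> [388]
  root=388
After append 33 (leaves=[80, 95, 72, 85, 33]):
  L0: [80, 95, 72, 85, 33]
  L1: h(80,95)=(80*31+95)%997=581 h(72,85)=(72*31+85)%997=323 h(33,33)=(33*31+33)%997=59 -> [581, 323, 59]
  L2: h(581,323)=(581*31+323)%997=388 h(59,59)=(59*31+59)%997=891 -> [388, 891]
  L3: h(388,891)=(388*31+891)%997=955 -> [955]
  root=955
After append 49 (leaves=[80, 95, 72, 85, 33, 49]):
  L0: [80, 95, 72, 85, 33, 49]
  L1: h(80,95)=(80*31+95)%997=581 h(72,85)=(72*31+85)%997=323 h(33,49)=(33*31+49)%997=75 -> [581, 323, 75]
  L2: h(581,323)=(581*31+323)%997=388 h(75,75)=(75*31+75)%997=406 -> [388, 406]
  L3: h(388,406)=(388*31+406)%997=470 -> [470]
  root=470
After append 71 (leaves=[80, 95, 72, 85, 33, 49, 71]):
  L0: [80, 95, 72, 85, 33, 49, 71]
  L1: h(80,95)=(80*31+95)%997=581 h(72,85)=(72*31+85)%997=323 h(33,49)=(33*31+49)%997=75 h(71,71)=(71*31+71)%997=278 -> [581, 323, 75, 278]
  L2: h(581,323)=(581*31+323)%997=388 h(75,278)=(75*31+278)%997=609 -> [388, 609]
  L3: h(388,609)=(388*31+609)%997=673 -> [673]
  root=673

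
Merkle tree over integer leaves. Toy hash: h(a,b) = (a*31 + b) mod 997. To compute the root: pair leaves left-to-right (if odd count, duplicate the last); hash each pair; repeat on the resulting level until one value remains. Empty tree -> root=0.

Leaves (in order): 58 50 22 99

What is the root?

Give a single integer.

Answer: 243

Derivation:
L0: [58, 50, 22, 99]
L1: h(58,50)=(58*31+50)%997=851 h(22,99)=(22*31+99)%997=781 -> [851, 781]
L2: h(851,781)=(851*31+781)%997=243 -> [243]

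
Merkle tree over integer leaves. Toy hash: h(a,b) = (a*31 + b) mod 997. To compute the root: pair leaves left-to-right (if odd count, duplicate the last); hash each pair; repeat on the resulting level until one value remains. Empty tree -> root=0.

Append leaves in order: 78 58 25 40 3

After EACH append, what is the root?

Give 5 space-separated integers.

After append 78 (leaves=[78]):
  L0: [78]
  root=78
After append 58 (leaves=[78, 58]):
  L0: [78, 58]
  L1: h(78,58)=(78*31+58)%997=482 -> [482]
  root=482
After append 25 (leaves=[78, 58, 25]):
  L0: [78, 58, 25]
  L1: h(78,58)=(78*31+58)%997=482 h(25,25)=(25*31+25)%997=800 -> [482, 800]
  L2: h(482,800)=(482*31+800)%997=787 -> [787]
  root=787
After append 40 (leaves=[78, 58, 25, 40]):
  L0: [78, 58, 25, 40]
  L1: h(78,58)=(78*31+58)%997=482 h(25,40)=(25*31+40)%997=815 -> [482, 815]
  L2: h(482,815)=(482*31+815)%997=802 -> [802]
  root=802
After append 3 (leaves=[78, 58, 25, 40, 3]):
  L0: [78, 58, 25, 40, 3]
  L1: h(78,58)=(78*31+58)%997=482 h(25,40)=(25*31+40)%997=815 h(3,3)=(3*31+3)%997=96 -> [482, 815, 96]
  L2: h(482,815)=(482*31+815)%997=802 h(96,96)=(96*31+96)%997=81 -> [802, 81]
  L3: h(802,81)=(802*31+81)%997=18 -> [18]
  root=18

Answer: 78 482 787 802 18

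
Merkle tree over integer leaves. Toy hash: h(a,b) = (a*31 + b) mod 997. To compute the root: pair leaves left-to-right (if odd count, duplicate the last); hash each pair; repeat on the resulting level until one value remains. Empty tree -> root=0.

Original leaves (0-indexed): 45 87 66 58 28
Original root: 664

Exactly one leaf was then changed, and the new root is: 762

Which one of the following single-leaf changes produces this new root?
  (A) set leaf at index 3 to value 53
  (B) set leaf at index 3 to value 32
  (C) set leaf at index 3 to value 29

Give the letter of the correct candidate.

Answer: C

Derivation:
Original leaves: [45, 87, 66, 58, 28]
Target new root: 762
Try each candidate change and compute the resulting root:
Candidate A: set leaf[3] = 53 -> leaves = [45, 87, 66, 53, 28]
  L0: [45, 87, 66, 53, 28]
  L1: h(45,87)=(45*31+87)%997=485 h(66,53)=(66*31+53)%997=105 h(28,28)=(28*31+28)%997=896 -> [485, 105, 896]
  L2: h(485,105)=(485*31+105)%997=185 h(896,896)=(896*31+896)%997=756 -> [185, 756]
  L3: h(185,756)=(185*31+756)%997=509 -> [509]
  root = 509 != target 762
Candidate B: set leaf[3] = 32 -> leaves = [45, 87, 66, 32, 28]
  L0: [45, 87, 66, 32, 28]
  L1: h(45,87)=(45*31+87)%997=485 h(66,32)=(66*31+32)%997=84 h(28,28)=(28*31+28)%997=896 -> [485, 84, 896]
  L2: h(485,84)=(485*31+84)%997=164 h(896,896)=(896*31+896)%997=756 -> [164, 756]
  L3: h(164,756)=(164*31+756)%997=855 -> [855]
  root = 855 != target 762
Candidate C: set leaf[3] = 29 -> leaves = [45, 87, 66, 29, 28]
  L0: [45, 87, 66, 29, 28]
  L1: h(45,87)=(45*31+87)%997=485 h(66,29)=(66*31+29)%997=81 h(28,28)=(28*31+28)%997=896 -> [485, 81, 896]
  L2: h(485,81)=(485*31+81)%997=161 h(896,896)=(896*31+896)%997=756 -> [161, 756]
  L3: h(161,756)=(161*31+756)%997=762 -> [762]
  root = 762 == target 762  ** MATCH **
Candidate C produces the target root.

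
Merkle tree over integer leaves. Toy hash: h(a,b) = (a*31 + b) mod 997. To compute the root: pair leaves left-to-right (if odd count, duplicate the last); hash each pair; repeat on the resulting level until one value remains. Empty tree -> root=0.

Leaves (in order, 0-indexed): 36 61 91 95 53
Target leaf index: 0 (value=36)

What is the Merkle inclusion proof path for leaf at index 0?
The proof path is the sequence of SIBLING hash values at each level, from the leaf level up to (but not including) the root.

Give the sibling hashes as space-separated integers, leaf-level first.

Answer: 61 922 434

Derivation:
L0 (leaves): [36, 61, 91, 95, 53], target index=0
L1: h(36,61)=(36*31+61)%997=180 [pair 0] h(91,95)=(91*31+95)%997=922 [pair 1] h(53,53)=(53*31+53)%997=699 [pair 2] -> [180, 922, 699]
  Sibling for proof at L0: 61
L2: h(180,922)=(180*31+922)%997=520 [pair 0] h(699,699)=(699*31+699)%997=434 [pair 1] -> [520, 434]
  Sibling for proof at L1: 922
L3: h(520,434)=(520*31+434)%997=602 [pair 0] -> [602]
  Sibling for proof at L2: 434
Root: 602
Proof path (sibling hashes from leaf to root): [61, 922, 434]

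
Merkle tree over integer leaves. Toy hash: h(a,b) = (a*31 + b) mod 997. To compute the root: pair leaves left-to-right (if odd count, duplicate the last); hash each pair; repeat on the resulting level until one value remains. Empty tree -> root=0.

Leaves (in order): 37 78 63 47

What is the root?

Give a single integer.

Answer: 95

Derivation:
L0: [37, 78, 63, 47]
L1: h(37,78)=(37*31+78)%997=228 h(63,47)=(63*31+47)%997=6 -> [228, 6]
L2: h(228,6)=(228*31+6)%997=95 -> [95]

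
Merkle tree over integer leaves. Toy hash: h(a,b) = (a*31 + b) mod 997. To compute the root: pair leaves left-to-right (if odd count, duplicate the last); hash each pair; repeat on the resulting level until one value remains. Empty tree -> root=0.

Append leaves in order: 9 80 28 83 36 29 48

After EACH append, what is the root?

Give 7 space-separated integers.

After append 9 (leaves=[9]):
  L0: [9]
  root=9
After append 80 (leaves=[9, 80]):
  L0: [9, 80]
  L1: h(9,80)=(9*31+80)%997=359 -> [359]
  root=359
After append 28 (leaves=[9, 80, 28]):
  L0: [9, 80, 28]
  L1: h(9,80)=(9*31+80)%997=359 h(28,28)=(28*31+28)%997=896 -> [359, 896]
  L2: h(359,896)=(359*31+896)%997=61 -> [61]
  root=61
After append 83 (leaves=[9, 80, 28, 83]):
  L0: [9, 80, 28, 83]
  L1: h(9,80)=(9*31+80)%997=359 h(28,83)=(28*31+83)%997=951 -> [359, 951]
  L2: h(359,951)=(359*31+951)%997=116 -> [116]
  root=116
After append 36 (leaves=[9, 80, 28, 83, 36]):
  L0: [9, 80, 28, 83, 36]
  L1: h(9,80)=(9*31+80)%997=359 h(28,83)=(28*31+83)%997=951 h(36,36)=(36*31+36)%997=155 -> [359, 951, 155]
  L2: h(359,951)=(359*31+951)%997=116 h(155,155)=(155*31+155)%997=972 -> [116, 972]
  L3: h(116,972)=(116*31+972)%997=580 -> [580]
  root=580
After append 29 (leaves=[9, 80, 28, 83, 36, 29]):
  L0: [9, 80, 28, 83, 36, 29]
  L1: h(9,80)=(9*31+80)%997=359 h(28,83)=(28*31+83)%997=951 h(36,29)=(36*31+29)%997=148 -> [359, 951, 148]
  L2: h(359,951)=(359*31+951)%997=116 h(148,148)=(148*31+148)%997=748 -> [116, 748]
  L3: h(116,748)=(116*31+748)%997=356 -> [356]
  root=356
After append 48 (leaves=[9, 80, 28, 83, 36, 29, 48]):
  L0: [9, 80, 28, 83, 36, 29, 48]
  L1: h(9,80)=(9*31+80)%997=359 h(28,83)=(28*31+83)%997=951 h(36,29)=(36*31+29)%997=148 h(48,48)=(48*31+48)%997=539 -> [359, 951, 148, 539]
  L2: h(359,951)=(359*31+951)%997=116 h(148,539)=(148*31+539)%997=142 -> [116, 142]
  L3: h(116,142)=(116*31+142)%997=747 -> [747]
  root=747

Answer: 9 359 61 116 580 356 747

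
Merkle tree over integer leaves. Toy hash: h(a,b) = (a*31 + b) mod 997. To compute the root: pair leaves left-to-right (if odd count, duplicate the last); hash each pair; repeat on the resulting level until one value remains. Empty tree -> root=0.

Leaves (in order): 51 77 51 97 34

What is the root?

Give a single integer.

Answer: 227

Derivation:
L0: [51, 77, 51, 97, 34]
L1: h(51,77)=(51*31+77)%997=661 h(51,97)=(51*31+97)%997=681 h(34,34)=(34*31+34)%997=91 -> [661, 681, 91]
L2: h(661,681)=(661*31+681)%997=235 h(91,91)=(91*31+91)%997=918 -> [235, 918]
L3: h(235,918)=(235*31+918)%997=227 -> [227]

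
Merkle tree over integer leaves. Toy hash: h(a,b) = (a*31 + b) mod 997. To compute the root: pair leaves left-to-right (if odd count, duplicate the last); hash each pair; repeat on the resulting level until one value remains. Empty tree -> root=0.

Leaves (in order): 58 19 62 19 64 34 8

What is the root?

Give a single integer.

Answer: 744

Derivation:
L0: [58, 19, 62, 19, 64, 34, 8]
L1: h(58,19)=(58*31+19)%997=820 h(62,19)=(62*31+19)%997=944 h(64,34)=(64*31+34)%997=24 h(8,8)=(8*31+8)%997=256 -> [820, 944, 24, 256]
L2: h(820,944)=(820*31+944)%997=442 h(24,256)=(24*31+256)%997=3 -> [442, 3]
L3: h(442,3)=(442*31+3)%997=744 -> [744]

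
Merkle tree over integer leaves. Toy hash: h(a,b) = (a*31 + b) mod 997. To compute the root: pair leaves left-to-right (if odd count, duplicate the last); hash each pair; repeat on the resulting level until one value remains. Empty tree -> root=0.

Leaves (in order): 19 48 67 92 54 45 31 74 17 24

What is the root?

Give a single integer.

L0: [19, 48, 67, 92, 54, 45, 31, 74, 17, 24]
L1: h(19,48)=(19*31+48)%997=637 h(67,92)=(67*31+92)%997=175 h(54,45)=(54*31+45)%997=722 h(31,74)=(31*31+74)%997=38 h(17,24)=(17*31+24)%997=551 -> [637, 175, 722, 38, 551]
L2: h(637,175)=(637*31+175)%997=979 h(722,38)=(722*31+38)%997=486 h(551,551)=(551*31+551)%997=683 -> [979, 486, 683]
L3: h(979,486)=(979*31+486)%997=925 h(683,683)=(683*31+683)%997=919 -> [925, 919]
L4: h(925,919)=(925*31+919)%997=681 -> [681]

Answer: 681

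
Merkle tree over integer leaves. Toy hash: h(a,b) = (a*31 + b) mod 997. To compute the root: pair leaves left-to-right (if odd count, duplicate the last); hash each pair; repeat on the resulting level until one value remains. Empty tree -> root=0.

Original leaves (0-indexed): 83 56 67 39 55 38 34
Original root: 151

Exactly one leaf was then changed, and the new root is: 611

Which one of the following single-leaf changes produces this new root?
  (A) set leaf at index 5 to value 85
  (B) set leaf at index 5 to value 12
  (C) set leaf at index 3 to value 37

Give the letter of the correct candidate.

Original leaves: [83, 56, 67, 39, 55, 38, 34]
Target new root: 611
Try each candidate change and compute the resulting root:
Candidate A: set leaf[5] = 85 -> leaves = [83, 56, 67, 39, 55, 85, 34]
  L0: [83, 56, 67, 39, 55, 85, 34]
  L1: h(83,56)=(83*31+56)%997=635 h(67,39)=(67*31+39)%997=122 h(55,85)=(55*31+85)%997=793 h(34,34)=(34*31+34)%997=91 -> [635, 122, 793, 91]
  L2: h(635,122)=(635*31+122)%997=864 h(793,91)=(793*31+91)%997=746 -> [864, 746]
  L3: h(864,746)=(864*31+746)%997=611 -> [611]
  root = 611 == target 611  ** MATCH **
Candidate B: set leaf[5] = 12 -> leaves = [83, 56, 67, 39, 55, 12, 34]
  L0: [83, 56, 67, 39, 55, 12, 34]
  L1: h(83,56)=(83*31+56)%997=635 h(67,39)=(67*31+39)%997=122 h(55,12)=(55*31+12)%997=720 h(34,34)=(34*31+34)%997=91 -> [635, 122, 720, 91]
  L2: h(635,122)=(635*31+122)%997=864 h(720,91)=(720*31+91)%997=477 -> [864, 477]
  L3: h(864,477)=(864*31+477)%997=342 -> [342]
  root = 342 != target 611
Candidate C: set leaf[3] = 37 -> leaves = [83, 56, 67, 37, 55, 38, 34]
  L0: [83, 56, 67, 37, 55, 38, 34]
  L1: h(83,56)=(83*31+56)%997=635 h(67,37)=(67*31+37)%997=120 h(55,38)=(55*31+38)%997=746 h(34,34)=(34*31+34)%997=91 -> [635, 120, 746, 91]
  L2: h(635,120)=(635*31+120)%997=862 h(746,91)=(746*31+91)%997=286 -> [862, 286]
  L3: h(862,286)=(862*31+286)%997=89 -> [89]
  root = 89 != target 611
Candidate A produces the target root.

Answer: A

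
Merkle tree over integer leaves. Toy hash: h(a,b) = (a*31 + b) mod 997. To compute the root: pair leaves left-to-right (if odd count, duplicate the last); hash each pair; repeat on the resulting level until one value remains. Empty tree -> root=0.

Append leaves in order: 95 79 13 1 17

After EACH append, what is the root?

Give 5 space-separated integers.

Answer: 95 33 442 430 828

Derivation:
After append 95 (leaves=[95]):
  L0: [95]
  root=95
After append 79 (leaves=[95, 79]):
  L0: [95, 79]
  L1: h(95,79)=(95*31+79)%997=33 -> [33]
  root=33
After append 13 (leaves=[95, 79, 13]):
  L0: [95, 79, 13]
  L1: h(95,79)=(95*31+79)%997=33 h(13,13)=(13*31+13)%997=416 -> [33, 416]
  L2: h(33,416)=(33*31+416)%997=442 -> [442]
  root=442
After append 1 (leaves=[95, 79, 13, 1]):
  L0: [95, 79, 13, 1]
  L1: h(95,79)=(95*31+79)%997=33 h(13,1)=(13*31+1)%997=404 -> [33, 404]
  L2: h(33,404)=(33*31+404)%997=430 -> [430]
  root=430
After append 17 (leaves=[95, 79, 13, 1, 17]):
  L0: [95, 79, 13, 1, 17]
  L1: h(95,79)=(95*31+79)%997=33 h(13,1)=(13*31+1)%997=404 h(17,17)=(17*31+17)%997=544 -> [33, 404, 544]
  L2: h(33,404)=(33*31+404)%997=430 h(544,544)=(544*31+544)%997=459 -> [430, 459]
  L3: h(430,459)=(430*31+459)%997=828 -> [828]
  root=828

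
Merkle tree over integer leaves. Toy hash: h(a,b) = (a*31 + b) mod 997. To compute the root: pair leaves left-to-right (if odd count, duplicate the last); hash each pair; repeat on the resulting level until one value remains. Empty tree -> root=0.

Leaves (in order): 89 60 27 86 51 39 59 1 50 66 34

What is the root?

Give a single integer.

Answer: 422

Derivation:
L0: [89, 60, 27, 86, 51, 39, 59, 1, 50, 66, 34]
L1: h(89,60)=(89*31+60)%997=825 h(27,86)=(27*31+86)%997=923 h(51,39)=(51*31+39)%997=623 h(59,1)=(59*31+1)%997=833 h(50,66)=(50*31+66)%997=619 h(34,34)=(34*31+34)%997=91 -> [825, 923, 623, 833, 619, 91]
L2: h(825,923)=(825*31+923)%997=576 h(623,833)=(623*31+833)%997=206 h(619,91)=(619*31+91)%997=337 -> [576, 206, 337]
L3: h(576,206)=(576*31+206)%997=116 h(337,337)=(337*31+337)%997=814 -> [116, 814]
L4: h(116,814)=(116*31+814)%997=422 -> [422]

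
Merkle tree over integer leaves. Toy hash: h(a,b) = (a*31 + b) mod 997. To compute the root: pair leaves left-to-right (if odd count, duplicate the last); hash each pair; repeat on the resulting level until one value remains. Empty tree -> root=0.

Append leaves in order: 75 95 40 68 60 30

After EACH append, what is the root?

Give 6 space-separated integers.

Answer: 75 426 528 556 910 947

Derivation:
After append 75 (leaves=[75]):
  L0: [75]
  root=75
After append 95 (leaves=[75, 95]):
  L0: [75, 95]
  L1: h(75,95)=(75*31+95)%997=426 -> [426]
  root=426
After append 40 (leaves=[75, 95, 40]):
  L0: [75, 95, 40]
  L1: h(75,95)=(75*31+95)%997=426 h(40,40)=(40*31+40)%997=283 -> [426, 283]
  L2: h(426,283)=(426*31+283)%997=528 -> [528]
  root=528
After append 68 (leaves=[75, 95, 40, 68]):
  L0: [75, 95, 40, 68]
  L1: h(75,95)=(75*31+95)%997=426 h(40,68)=(40*31+68)%997=311 -> [426, 311]
  L2: h(426,311)=(426*31+311)%997=556 -> [556]
  root=556
After append 60 (leaves=[75, 95, 40, 68, 60]):
  L0: [75, 95, 40, 68, 60]
  L1: h(75,95)=(75*31+95)%997=426 h(40,68)=(40*31+68)%997=311 h(60,60)=(60*31+60)%997=923 -> [426, 311, 923]
  L2: h(426,311)=(426*31+311)%997=556 h(923,923)=(923*31+923)%997=623 -> [556, 623]
  L3: h(556,623)=(556*31+623)%997=910 -> [910]
  root=910
After append 30 (leaves=[75, 95, 40, 68, 60, 30]):
  L0: [75, 95, 40, 68, 60, 30]
  L1: h(75,95)=(75*31+95)%997=426 h(40,68)=(40*31+68)%997=311 h(60,30)=(60*31+30)%997=893 -> [426, 311, 893]
  L2: h(426,311)=(426*31+311)%997=556 h(893,893)=(893*31+893)%997=660 -> [556, 660]
  L3: h(556,660)=(556*31+660)%997=947 -> [947]
  root=947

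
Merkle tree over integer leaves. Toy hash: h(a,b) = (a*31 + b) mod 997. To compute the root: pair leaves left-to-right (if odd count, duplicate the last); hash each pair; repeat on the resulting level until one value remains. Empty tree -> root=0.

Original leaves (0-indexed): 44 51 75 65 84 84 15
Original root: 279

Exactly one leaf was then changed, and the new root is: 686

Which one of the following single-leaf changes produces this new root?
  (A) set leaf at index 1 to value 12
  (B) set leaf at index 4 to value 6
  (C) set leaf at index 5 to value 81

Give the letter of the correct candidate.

Original leaves: [44, 51, 75, 65, 84, 84, 15]
Target new root: 686
Try each candidate change and compute the resulting root:
Candidate A: set leaf[1] = 12 -> leaves = [44, 12, 75, 65, 84, 84, 15]
  L0: [44, 12, 75, 65, 84, 84, 15]
  L1: h(44,12)=(44*31+12)%997=379 h(75,65)=(75*31+65)%997=396 h(84,84)=(84*31+84)%997=694 h(15,15)=(15*31+15)%997=480 -> [379, 396, 694, 480]
  L2: h(379,396)=(379*31+396)%997=181 h(694,480)=(694*31+480)%997=60 -> [181, 60]
  L3: h(181,60)=(181*31+60)%997=686 -> [686]
  root = 686 == target 686  ** MATCH **
Candidate B: set leaf[4] = 6 -> leaves = [44, 51, 75, 65, 6, 84, 15]
  L0: [44, 51, 75, 65, 6, 84, 15]
  L1: h(44,51)=(44*31+51)%997=418 h(75,65)=(75*31+65)%997=396 h(6,84)=(6*31+84)%997=270 h(15,15)=(15*31+15)%997=480 -> [418, 396, 270, 480]
  L2: h(418,396)=(418*31+396)%997=393 h(270,480)=(270*31+480)%997=874 -> [393, 874]
  L3: h(393,874)=(393*31+874)%997=96 -> [96]
  root = 96 != target 686
Candidate C: set leaf[5] = 81 -> leaves = [44, 51, 75, 65, 84, 81, 15]
  L0: [44, 51, 75, 65, 84, 81, 15]
  L1: h(44,51)=(44*31+51)%997=418 h(75,65)=(75*31+65)%997=396 h(84,81)=(84*31+81)%997=691 h(15,15)=(15*31+15)%997=480 -> [418, 396, 691, 480]
  L2: h(418,396)=(418*31+396)%997=393 h(691,480)=(691*31+480)%997=964 -> [393, 964]
  L3: h(393,964)=(393*31+964)%997=186 -> [186]
  root = 186 != target 686
Candidate A produces the target root.

Answer: A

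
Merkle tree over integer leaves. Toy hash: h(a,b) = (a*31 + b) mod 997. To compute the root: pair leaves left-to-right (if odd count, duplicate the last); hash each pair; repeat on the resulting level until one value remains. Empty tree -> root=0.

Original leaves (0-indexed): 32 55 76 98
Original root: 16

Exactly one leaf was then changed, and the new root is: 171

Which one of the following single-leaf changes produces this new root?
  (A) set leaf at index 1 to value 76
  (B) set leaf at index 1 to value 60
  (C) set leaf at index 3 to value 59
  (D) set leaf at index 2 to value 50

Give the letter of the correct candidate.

Original leaves: [32, 55, 76, 98]
Target new root: 171
Try each candidate change and compute the resulting root:
Candidate A: set leaf[1] = 76 -> leaves = [32, 76, 76, 98]
  L0: [32, 76, 76, 98]
  L1: h(32,76)=(32*31+76)%997=71 h(76,98)=(76*31+98)%997=460 -> [71, 460]
  L2: h(71,460)=(71*31+460)%997=667 -> [667]
  root = 667 != target 171
Candidate B: set leaf[1] = 60 -> leaves = [32, 60, 76, 98]
  L0: [32, 60, 76, 98]
  L1: h(32,60)=(32*31+60)%997=55 h(76,98)=(76*31+98)%997=460 -> [55, 460]
  L2: h(55,460)=(55*31+460)%997=171 -> [171]
  root = 171 == target 171  ** MATCH **
Candidate C: set leaf[3] = 59 -> leaves = [32, 55, 76, 59]
  L0: [32, 55, 76, 59]
  L1: h(32,55)=(32*31+55)%997=50 h(76,59)=(76*31+59)%997=421 -> [50, 421]
  L2: h(50,421)=(50*31+421)%997=974 -> [974]
  root = 974 != target 171
Candidate D: set leaf[2] = 50 -> leaves = [32, 55, 50, 98]
  L0: [32, 55, 50, 98]
  L1: h(32,55)=(32*31+55)%997=50 h(50,98)=(50*31+98)%997=651 -> [50, 651]
  L2: h(50,651)=(50*31+651)%997=207 -> [207]
  root = 207 != target 171
Candidate B produces the target root.

Answer: B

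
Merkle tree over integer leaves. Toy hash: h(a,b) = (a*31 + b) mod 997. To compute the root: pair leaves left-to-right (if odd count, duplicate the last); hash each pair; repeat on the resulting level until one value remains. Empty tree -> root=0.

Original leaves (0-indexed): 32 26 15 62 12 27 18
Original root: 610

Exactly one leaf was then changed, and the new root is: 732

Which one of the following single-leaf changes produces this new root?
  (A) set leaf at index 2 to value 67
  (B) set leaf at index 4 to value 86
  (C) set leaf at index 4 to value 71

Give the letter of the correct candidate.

Answer: A

Derivation:
Original leaves: [32, 26, 15, 62, 12, 27, 18]
Target new root: 732
Try each candidate change and compute the resulting root:
Candidate A: set leaf[2] = 67 -> leaves = [32, 26, 67, 62, 12, 27, 18]
  L0: [32, 26, 67, 62, 12, 27, 18]
  L1: h(32,26)=(32*31+26)%997=21 h(67,62)=(67*31+62)%997=145 h(12,27)=(12*31+27)%997=399 h(18,18)=(18*31+18)%997=576 -> [21, 145, 399, 576]
  L2: h(21,145)=(21*31+145)%997=796 h(399,576)=(399*31+576)%997=981 -> [796, 981]
  L3: h(796,981)=(796*31+981)%997=732 -> [732]
  root = 732 == target 732  ** MATCH **
Candidate B: set leaf[4] = 86 -> leaves = [32, 26, 15, 62, 86, 27, 18]
  L0: [32, 26, 15, 62, 86, 27, 18]
  L1: h(32,26)=(32*31+26)%997=21 h(15,62)=(15*31+62)%997=527 h(86,27)=(86*31+27)%997=699 h(18,18)=(18*31+18)%997=576 -> [21, 527, 699, 576]
  L2: h(21,527)=(21*31+527)%997=181 h(699,576)=(699*31+576)%997=311 -> [181, 311]
  L3: h(181,311)=(181*31+311)%997=937 -> [937]
  root = 937 != target 732
Candidate C: set leaf[4] = 71 -> leaves = [32, 26, 15, 62, 71, 27, 18]
  L0: [32, 26, 15, 62, 71, 27, 18]
  L1: h(32,26)=(32*31+26)%997=21 h(15,62)=(15*31+62)%997=527 h(71,27)=(71*31+27)%997=234 h(18,18)=(18*31+18)%997=576 -> [21, 527, 234, 576]
  L2: h(21,527)=(21*31+527)%997=181 h(234,576)=(234*31+576)%997=851 -> [181, 851]
  L3: h(181,851)=(181*31+851)%997=480 -> [480]
  root = 480 != target 732
Candidate A produces the target root.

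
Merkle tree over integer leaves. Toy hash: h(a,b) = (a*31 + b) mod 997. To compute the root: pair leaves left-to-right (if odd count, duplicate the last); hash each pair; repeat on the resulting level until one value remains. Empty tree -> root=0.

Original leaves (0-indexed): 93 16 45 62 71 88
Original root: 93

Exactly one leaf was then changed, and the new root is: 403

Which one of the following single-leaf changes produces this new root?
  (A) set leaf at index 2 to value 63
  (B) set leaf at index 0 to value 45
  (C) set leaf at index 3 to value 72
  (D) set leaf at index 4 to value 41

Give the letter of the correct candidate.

Answer: C

Derivation:
Original leaves: [93, 16, 45, 62, 71, 88]
Target new root: 403
Try each candidate change and compute the resulting root:
Candidate A: set leaf[2] = 63 -> leaves = [93, 16, 63, 62, 71, 88]
  L0: [93, 16, 63, 62, 71, 88]
  L1: h(93,16)=(93*31+16)%997=905 h(63,62)=(63*31+62)%997=21 h(71,88)=(71*31+88)%997=295 -> [905, 21, 295]
  L2: h(905,21)=(905*31+21)%997=160 h(295,295)=(295*31+295)%997=467 -> [160, 467]
  L3: h(160,467)=(160*31+467)%997=442 -> [442]
  root = 442 != target 403
Candidate B: set leaf[0] = 45 -> leaves = [45, 16, 45, 62, 71, 88]
  L0: [45, 16, 45, 62, 71, 88]
  L1: h(45,16)=(45*31+16)%997=414 h(45,62)=(45*31+62)%997=460 h(71,88)=(71*31+88)%997=295 -> [414, 460, 295]
  L2: h(414,460)=(414*31+460)%997=333 h(295,295)=(295*31+295)%997=467 -> [333, 467]
  L3: h(333,467)=(333*31+467)%997=820 -> [820]
  root = 820 != target 403
Candidate C: set leaf[3] = 72 -> leaves = [93, 16, 45, 72, 71, 88]
  L0: [93, 16, 45, 72, 71, 88]
  L1: h(93,16)=(93*31+16)%997=905 h(45,72)=(45*31+72)%997=470 h(71,88)=(71*31+88)%997=295 -> [905, 470, 295]
  L2: h(905,470)=(905*31+470)%997=609 h(295,295)=(295*31+295)%997=467 -> [609, 467]
  L3: h(609,467)=(609*31+467)%997=403 -> [403]
  root = 403 == target 403  ** MATCH **
Candidate D: set leaf[4] = 41 -> leaves = [93, 16, 45, 62, 41, 88]
  L0: [93, 16, 45, 62, 41, 88]
  L1: h(93,16)=(93*31+16)%997=905 h(45,62)=(45*31+62)%997=460 h(41,88)=(41*31+88)%997=362 -> [905, 460, 362]
  L2: h(905,460)=(905*31+460)%997=599 h(362,362)=(362*31+362)%997=617 -> [599, 617]
  L3: h(599,617)=(599*31+617)%997=243 -> [243]
  root = 243 != target 403
Candidate C produces the target root.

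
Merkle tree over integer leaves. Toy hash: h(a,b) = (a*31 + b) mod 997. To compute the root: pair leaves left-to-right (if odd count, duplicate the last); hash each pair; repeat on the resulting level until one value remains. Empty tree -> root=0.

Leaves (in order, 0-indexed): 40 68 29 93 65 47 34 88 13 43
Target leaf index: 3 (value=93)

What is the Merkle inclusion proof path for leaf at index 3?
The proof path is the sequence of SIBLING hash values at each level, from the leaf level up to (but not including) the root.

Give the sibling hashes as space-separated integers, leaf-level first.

Answer: 29 311 259 78

Derivation:
L0 (leaves): [40, 68, 29, 93, 65, 47, 34, 88, 13, 43], target index=3
L1: h(40,68)=(40*31+68)%997=311 [pair 0] h(29,93)=(29*31+93)%997=992 [pair 1] h(65,47)=(65*31+47)%997=68 [pair 2] h(34,88)=(34*31+88)%997=145 [pair 3] h(13,43)=(13*31+43)%997=446 [pair 4] -> [311, 992, 68, 145, 446]
  Sibling for proof at L0: 29
L2: h(311,992)=(311*31+992)%997=663 [pair 0] h(68,145)=(68*31+145)%997=259 [pair 1] h(446,446)=(446*31+446)%997=314 [pair 2] -> [663, 259, 314]
  Sibling for proof at L1: 311
L3: h(663,259)=(663*31+259)%997=872 [pair 0] h(314,314)=(314*31+314)%997=78 [pair 1] -> [872, 78]
  Sibling for proof at L2: 259
L4: h(872,78)=(872*31+78)%997=191 [pair 0] -> [191]
  Sibling for proof at L3: 78
Root: 191
Proof path (sibling hashes from leaf to root): [29, 311, 259, 78]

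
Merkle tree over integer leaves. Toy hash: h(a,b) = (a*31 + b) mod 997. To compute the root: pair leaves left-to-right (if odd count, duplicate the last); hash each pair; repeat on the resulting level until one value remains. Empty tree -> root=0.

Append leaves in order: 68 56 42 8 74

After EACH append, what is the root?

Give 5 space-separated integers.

After append 68 (leaves=[68]):
  L0: [68]
  root=68
After append 56 (leaves=[68, 56]):
  L0: [68, 56]
  L1: h(68,56)=(68*31+56)%997=170 -> [170]
  root=170
After append 42 (leaves=[68, 56, 42]):
  L0: [68, 56, 42]
  L1: h(68,56)=(68*31+56)%997=170 h(42,42)=(42*31+42)%997=347 -> [170, 347]
  L2: h(170,347)=(170*31+347)%997=632 -> [632]
  root=632
After append 8 (leaves=[68, 56, 42, 8]):
  L0: [68, 56, 42, 8]
  L1: h(68,56)=(68*31+56)%997=170 h(42,8)=(42*31+8)%997=313 -> [170, 313]
  L2: h(170,313)=(170*31+313)%997=598 -> [598]
  root=598
After append 74 (leaves=[68, 56, 42, 8, 74]):
  L0: [68, 56, 42, 8, 74]
  L1: h(68,56)=(68*31+56)%997=170 h(42,8)=(42*31+8)%997=313 h(74,74)=(74*31+74)%997=374 -> [170, 313, 374]
  L2: h(170,313)=(170*31+313)%997=598 h(374,374)=(374*31+374)%997=4 -> [598, 4]
  L3: h(598,4)=(598*31+4)%997=596 -> [596]
  root=596

Answer: 68 170 632 598 596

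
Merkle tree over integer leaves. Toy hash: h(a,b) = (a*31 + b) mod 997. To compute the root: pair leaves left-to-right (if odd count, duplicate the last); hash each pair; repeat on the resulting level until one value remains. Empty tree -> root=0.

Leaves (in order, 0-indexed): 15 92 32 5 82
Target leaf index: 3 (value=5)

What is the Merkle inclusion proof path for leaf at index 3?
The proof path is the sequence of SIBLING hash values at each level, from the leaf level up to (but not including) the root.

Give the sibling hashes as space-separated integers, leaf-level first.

Answer: 32 557 220

Derivation:
L0 (leaves): [15, 92, 32, 5, 82], target index=3
L1: h(15,92)=(15*31+92)%997=557 [pair 0] h(32,5)=(32*31+5)%997=0 [pair 1] h(82,82)=(82*31+82)%997=630 [pair 2] -> [557, 0, 630]
  Sibling for proof at L0: 32
L2: h(557,0)=(557*31+0)%997=318 [pair 0] h(630,630)=(630*31+630)%997=220 [pair 1] -> [318, 220]
  Sibling for proof at L1: 557
L3: h(318,220)=(318*31+220)%997=108 [pair 0] -> [108]
  Sibling for proof at L2: 220
Root: 108
Proof path (sibling hashes from leaf to root): [32, 557, 220]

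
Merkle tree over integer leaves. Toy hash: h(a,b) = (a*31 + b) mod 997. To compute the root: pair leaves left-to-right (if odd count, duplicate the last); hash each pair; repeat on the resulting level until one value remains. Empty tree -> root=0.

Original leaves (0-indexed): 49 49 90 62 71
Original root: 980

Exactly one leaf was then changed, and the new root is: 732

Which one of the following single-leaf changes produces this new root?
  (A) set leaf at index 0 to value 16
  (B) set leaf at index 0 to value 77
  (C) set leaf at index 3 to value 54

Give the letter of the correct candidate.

Answer: C

Derivation:
Original leaves: [49, 49, 90, 62, 71]
Target new root: 732
Try each candidate change and compute the resulting root:
Candidate A: set leaf[0] = 16 -> leaves = [16, 49, 90, 62, 71]
  L0: [16, 49, 90, 62, 71]
  L1: h(16,49)=(16*31+49)%997=545 h(90,62)=(90*31+62)%997=858 h(71,71)=(71*31+71)%997=278 -> [545, 858, 278]
  L2: h(545,858)=(545*31+858)%997=804 h(278,278)=(278*31+278)%997=920 -> [804, 920]
  L3: h(804,920)=(804*31+920)%997=919 -> [919]
  root = 919 != target 732
Candidate B: set leaf[0] = 77 -> leaves = [77, 49, 90, 62, 71]
  L0: [77, 49, 90, 62, 71]
  L1: h(77,49)=(77*31+49)%997=442 h(90,62)=(90*31+62)%997=858 h(71,71)=(71*31+71)%997=278 -> [442, 858, 278]
  L2: h(442,858)=(442*31+858)%997=602 h(278,278)=(278*31+278)%997=920 -> [602, 920]
  L3: h(602,920)=(602*31+920)%997=639 -> [639]
  root = 639 != target 732
Candidate C: set leaf[3] = 54 -> leaves = [49, 49, 90, 54, 71]
  L0: [49, 49, 90, 54, 71]
  L1: h(49,49)=(49*31+49)%997=571 h(90,54)=(90*31+54)%997=850 h(71,71)=(71*31+71)%997=278 -> [571, 850, 278]
  L2: h(571,850)=(571*31+850)%997=605 h(278,278)=(278*31+278)%997=920 -> [605, 920]
  L3: h(605,920)=(605*31+920)%997=732 -> [732]
  root = 732 == target 732  ** MATCH **
Candidate C produces the target root.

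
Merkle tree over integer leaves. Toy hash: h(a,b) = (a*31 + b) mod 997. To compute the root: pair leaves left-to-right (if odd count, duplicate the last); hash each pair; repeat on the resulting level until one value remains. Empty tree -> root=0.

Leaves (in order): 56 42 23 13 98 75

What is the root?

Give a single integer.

L0: [56, 42, 23, 13, 98, 75]
L1: h(56,42)=(56*31+42)%997=781 h(23,13)=(23*31+13)%997=726 h(98,75)=(98*31+75)%997=122 -> [781, 726, 122]
L2: h(781,726)=(781*31+726)%997=12 h(122,122)=(122*31+122)%997=913 -> [12, 913]
L3: h(12,913)=(12*31+913)%997=288 -> [288]

Answer: 288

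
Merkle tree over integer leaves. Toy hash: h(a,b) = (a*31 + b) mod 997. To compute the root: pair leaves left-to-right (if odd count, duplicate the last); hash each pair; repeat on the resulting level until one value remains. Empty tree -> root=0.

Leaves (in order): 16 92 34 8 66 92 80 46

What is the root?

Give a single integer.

Answer: 798

Derivation:
L0: [16, 92, 34, 8, 66, 92, 80, 46]
L1: h(16,92)=(16*31+92)%997=588 h(34,8)=(34*31+8)%997=65 h(66,92)=(66*31+92)%997=144 h(80,46)=(80*31+46)%997=532 -> [588, 65, 144, 532]
L2: h(588,65)=(588*31+65)%997=347 h(144,532)=(144*31+532)%997=11 -> [347, 11]
L3: h(347,11)=(347*31+11)%997=798 -> [798]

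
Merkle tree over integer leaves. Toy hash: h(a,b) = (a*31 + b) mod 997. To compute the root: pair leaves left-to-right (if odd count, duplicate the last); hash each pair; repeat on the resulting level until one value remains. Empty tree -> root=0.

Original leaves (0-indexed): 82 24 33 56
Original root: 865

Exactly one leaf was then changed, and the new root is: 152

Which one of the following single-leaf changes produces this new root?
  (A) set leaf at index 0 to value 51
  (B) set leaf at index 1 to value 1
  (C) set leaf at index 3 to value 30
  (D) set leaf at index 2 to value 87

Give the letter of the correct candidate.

Original leaves: [82, 24, 33, 56]
Target new root: 152
Try each candidate change and compute the resulting root:
Candidate A: set leaf[0] = 51 -> leaves = [51, 24, 33, 56]
  L0: [51, 24, 33, 56]
  L1: h(51,24)=(51*31+24)%997=608 h(33,56)=(33*31+56)%997=82 -> [608, 82]
  L2: h(608,82)=(608*31+82)%997=984 -> [984]
  root = 984 != target 152
Candidate B: set leaf[1] = 1 -> leaves = [82, 1, 33, 56]
  L0: [82, 1, 33, 56]
  L1: h(82,1)=(82*31+1)%997=549 h(33,56)=(33*31+56)%997=82 -> [549, 82]
  L2: h(549,82)=(549*31+82)%997=152 -> [152]
  root = 152 == target 152  ** MATCH **
Candidate C: set leaf[3] = 30 -> leaves = [82, 24, 33, 30]
  L0: [82, 24, 33, 30]
  L1: h(82,24)=(82*31+24)%997=572 h(33,30)=(33*31+30)%997=56 -> [572, 56]
  L2: h(572,56)=(572*31+56)%997=839 -> [839]
  root = 839 != target 152
Candidate D: set leaf[2] = 87 -> leaves = [82, 24, 87, 56]
  L0: [82, 24, 87, 56]
  L1: h(82,24)=(82*31+24)%997=572 h(87,56)=(87*31+56)%997=759 -> [572, 759]
  L2: h(572,759)=(572*31+759)%997=545 -> [545]
  root = 545 != target 152
Candidate B produces the target root.

Answer: B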